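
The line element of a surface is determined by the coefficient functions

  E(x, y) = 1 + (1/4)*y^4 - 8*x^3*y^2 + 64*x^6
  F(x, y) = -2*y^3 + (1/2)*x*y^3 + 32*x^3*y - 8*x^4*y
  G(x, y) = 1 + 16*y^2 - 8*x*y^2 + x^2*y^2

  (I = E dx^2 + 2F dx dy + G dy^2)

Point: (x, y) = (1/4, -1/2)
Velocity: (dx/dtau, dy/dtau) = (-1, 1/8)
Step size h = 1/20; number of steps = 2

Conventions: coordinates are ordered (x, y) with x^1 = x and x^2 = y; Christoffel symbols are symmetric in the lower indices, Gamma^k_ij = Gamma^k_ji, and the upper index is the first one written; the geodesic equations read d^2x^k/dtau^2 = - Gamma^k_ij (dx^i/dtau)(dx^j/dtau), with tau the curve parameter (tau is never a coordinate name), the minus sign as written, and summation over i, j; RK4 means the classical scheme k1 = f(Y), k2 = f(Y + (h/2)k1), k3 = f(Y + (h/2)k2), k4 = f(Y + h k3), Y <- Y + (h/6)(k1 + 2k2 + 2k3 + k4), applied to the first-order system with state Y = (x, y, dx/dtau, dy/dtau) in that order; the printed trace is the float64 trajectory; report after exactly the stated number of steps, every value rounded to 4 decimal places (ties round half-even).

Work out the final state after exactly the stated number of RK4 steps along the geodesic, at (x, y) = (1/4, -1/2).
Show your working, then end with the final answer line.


f(Y) = (dx/dtau, dy/dtau, -Gamma^x_ij Y'^i Y'^j, -Gamma^y_ij Y'^i Y'^j) with the Gammas evaluated at the stage position; h = 0.050000; intermediate values shown to 6 dp
step 0: x = 0.2500, y = -0.5000, dx/dtau = -1.0000, dy/dtau = 0.1250
step 1:
  k1: at (x, y) = (0.250000, -0.500000), (dx/dtau, dy/dtau) = (-1.000000, 0.125000); Gamma_xxx = 0.000000, Gamma_xxy = 0.000000, Gamma_xyy = 0.000000, Gamma_yxx = -0.622837, Gamma_yxy = -0.207612, Gamma_yyy = -1.557093; k1 = (-1.000000, 0.125000, 0.000000, 0.595264)
  k2: at (x, y) = (0.225000, -0.496875), (dx/dtau, dy/dtau) = (-1.000000, 0.139882); Gamma_xxx = -0.008688, Gamma_xxy = -0.003553, Gamma_xyy = -0.026995, Gamma_yxx = -0.504276, Gamma_yxy = -0.206224, Gamma_yyy = -1.566784; k2 = (-1.000000, 0.139882, 0.008223, 0.477239)
  k3: at (x, y) = (0.225000, -0.496503), (dx/dtau, dy/dtau) = (-0.999794, 0.136931); Gamma_xxx = -0.008649, Gamma_xxy = -0.003534, Gamma_xyy = -0.026872, Gamma_yxx = -0.504488, Gamma_yxy = -0.206156, Gamma_yyy = -1.567442; k3 = (-0.999794, 0.136931, 0.008181, 0.477224)
  k4: at (x, y) = (0.200010, -0.493153), (dx/dtau, dy/dtau) = (-0.999591, 0.148861); Gamma_xxx = -0.012246, Gamma_xxy = -0.006290, Gamma_xyy = -0.048469, Gamma_yxx = -0.398485, Gamma_yxy = -0.204681, Gamma_yyy = -1.577170; k4 = (-0.999591, 0.148861, 0.011438, 0.372195)
  Y <- Y + (h/6)(k1 + 2k2 + 2k3 + k4): x = 0.2000, y = -0.4931, dx/dtau = -0.9996, dy/dtau = 0.1490
step 2:
  k1: at (x, y) = (0.200007, -0.493104), (dx/dtau, dy/dtau) = (-0.999631, 0.148970); Gamma_xxx = -0.012243, Gamma_xxy = -0.006288, Gamma_xyy = -0.048459, Gamma_yxx = -0.398493, Gamma_yxy = -0.204672, Gamma_yyy = -1.577259; k1 = (-0.999631, 0.148970, 0.011437, 0.372245)
  k2: at (x, y) = (0.175016, -0.489380), (dx/dtau, dy/dtau) = (-0.999345, 0.158276); Gamma_xxx = -0.012529, Gamma_xxy = -0.008340, Gamma_xyy = -0.065188, Gamma_yxx = -0.305130, Gamma_yxy = -0.203125, Gamma_yyy = -1.587623; k2 = (-0.999345, 0.158276, 0.011507, 0.280245)
  k3: at (x, y) = (0.175023, -0.489147), (dx/dtau, dy/dtau) = (-0.999344, 0.155976); Gamma_xxx = -0.012520, Gamma_xxy = -0.008330, Gamma_xyy = -0.065136, Gamma_yxx = -0.305237, Gamma_yxy = -0.203083, Gamma_yyy = -1.588047; k3 = (-0.999344, 0.155976, 0.011491, 0.280160)
  k4: at (x, y) = (0.150040, -0.485305), (dx/dtau, dy/dtau) = (-0.999057, 0.162978); Gamma_xxx = -0.010896, Gamma_xxy = -0.009788, Gamma_xyy = -0.077646, Gamma_yxx = -0.224368, Gamma_yxy = -0.201536, Gamma_yyy = -1.598802; k4 = (-0.999057, 0.162978, 0.009751, 0.200782)
  Y <- Y + (h/6)(k1 + 2k2 + 2k3 + k4): x = 0.1500, y = -0.4853, dx/dtau = -0.9991, dy/dtau = 0.1631

Answer: x = 0.1500, y = -0.4853, dx/dtau = -0.9991, dy/dtau = 0.1631


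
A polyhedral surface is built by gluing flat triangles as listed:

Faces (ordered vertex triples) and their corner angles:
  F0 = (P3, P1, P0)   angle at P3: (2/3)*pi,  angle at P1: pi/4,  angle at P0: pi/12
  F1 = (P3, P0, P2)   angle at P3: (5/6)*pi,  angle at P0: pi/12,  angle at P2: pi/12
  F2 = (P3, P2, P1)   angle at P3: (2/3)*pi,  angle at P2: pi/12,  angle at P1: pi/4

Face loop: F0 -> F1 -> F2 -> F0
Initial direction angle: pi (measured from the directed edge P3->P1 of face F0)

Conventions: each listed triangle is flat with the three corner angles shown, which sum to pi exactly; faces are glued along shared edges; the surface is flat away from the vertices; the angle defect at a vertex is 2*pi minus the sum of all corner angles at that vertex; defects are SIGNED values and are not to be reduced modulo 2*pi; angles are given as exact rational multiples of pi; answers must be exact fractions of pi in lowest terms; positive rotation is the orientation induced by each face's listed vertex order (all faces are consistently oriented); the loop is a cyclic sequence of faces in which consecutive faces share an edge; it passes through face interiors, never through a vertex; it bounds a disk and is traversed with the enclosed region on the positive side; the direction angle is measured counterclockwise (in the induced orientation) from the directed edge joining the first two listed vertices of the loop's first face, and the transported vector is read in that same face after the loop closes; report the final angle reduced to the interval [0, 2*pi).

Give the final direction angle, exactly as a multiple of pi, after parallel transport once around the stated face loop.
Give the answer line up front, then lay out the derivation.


Answer: final direction angle = (5/6)*pi

enclosed vertex P3: corner angles sum to (13/6)*pi, defect = 2*pi - (13/6)*pi = -pi/6
the final direction is the initial angle plus the enclosed defects, taken mod 2*pi in the induced orientation
final angle = pi - pi/6 = (5/6)*pi (mod 2*pi)


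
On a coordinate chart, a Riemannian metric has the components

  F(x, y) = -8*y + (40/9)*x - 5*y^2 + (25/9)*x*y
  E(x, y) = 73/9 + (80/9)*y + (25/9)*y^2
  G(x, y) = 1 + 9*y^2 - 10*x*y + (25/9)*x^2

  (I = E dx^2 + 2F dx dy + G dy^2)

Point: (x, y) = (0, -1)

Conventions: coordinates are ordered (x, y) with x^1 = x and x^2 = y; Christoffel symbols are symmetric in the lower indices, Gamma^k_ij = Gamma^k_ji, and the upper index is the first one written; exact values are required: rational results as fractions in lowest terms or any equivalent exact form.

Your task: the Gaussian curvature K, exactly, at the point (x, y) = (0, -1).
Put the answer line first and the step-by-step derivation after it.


Answer: K = -25/1089

E = 2, F = 3, G = 10, EG - F^2 = 11 at the point
E_x = 0, E_y = 10/3, F_x = 5/3, F_y = 2, G_x = 10, G_y = -18
E_yy = 50/9, F_xy = 25/9, G_xx = 50/9
The intrinsic route: Brioschi's K = (det M1 - det M2)/(EG - F^2)^2.
M1 = [[-E_yy/2 + F_xy - G_xx/2, E_x/2, F_x - E_y/2], [F_y - G_x/2, E, F], [G_y/2, F, G]] = [[-25/9, 0, 0], [-3, 2, 3], [-9, 3, 10]]; det M1 = -275/9
M2 = [[0, E_y/2, G_x/2], [E_y/2, E, F], [G_x/2, F, G]] = [[0, 5/3, 5], [5/3, 2, 3], [5, 3, 10]]; det M2 = -250/9
det M1 - det M2 = -25/9; K = -25/9 / (11)^2 = -25/1089


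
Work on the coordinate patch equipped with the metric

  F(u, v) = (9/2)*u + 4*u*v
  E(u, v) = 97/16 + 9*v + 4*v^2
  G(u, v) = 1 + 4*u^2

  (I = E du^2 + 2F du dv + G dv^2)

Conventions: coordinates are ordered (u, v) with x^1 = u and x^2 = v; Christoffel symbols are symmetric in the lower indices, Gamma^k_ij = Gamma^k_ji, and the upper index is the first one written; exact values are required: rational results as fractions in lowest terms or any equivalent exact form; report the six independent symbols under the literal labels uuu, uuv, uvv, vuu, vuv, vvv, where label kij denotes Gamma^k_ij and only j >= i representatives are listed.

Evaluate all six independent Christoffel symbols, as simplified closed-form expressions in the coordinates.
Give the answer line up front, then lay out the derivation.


Answer: Gamma_uuu = 0, Gamma_uuv = (64*v + 72)/(64*u^2 + 64*v^2 + 144*v + 97), Gamma_uvv = 0, Gamma_vuu = 0, Gamma_vuv = 64*u/(64*u^2 + 64*v^2 + 144*v + 97), Gamma_vvv = 0

E = 97/16 + 9*v + 4*v^2; F = (9/2)*u + 4*u*v; G = 1 + 4*u^2
Gamma^k_ij = (1/2) g^{kl} (d_i g_jl + d_j g_il - d_l g_ij), with g^inv = (1/(EG-F^2)) [[G, -F], [-F, E]]
first partials: E_u = 0, E_v = 9 + 8*v, F_u = 9/2 + 4*v, F_v = 4*u, G_u = 8*u, G_v = 0
D = EG - F^2 = 97/16 + 9*v + 4*v^2 + 4*u^2
expanded: Gamma^u_uu = (G E_u - 2F F_u + F E_v)/(2D), Gamma^u_uv = (G E_v - F G_u)/(2D), Gamma^u_vv = (2G F_v - G G_u - F G_v)/(2D), Gamma^v_uu = (2E F_u - E E_v - F E_u)/(2D), Gamma^v_uv = (E G_u - F E_v)/(2D), Gamma^v_vv = (E G_v - 2F F_v + F G_u)/(2D); substitute and cancel common factors


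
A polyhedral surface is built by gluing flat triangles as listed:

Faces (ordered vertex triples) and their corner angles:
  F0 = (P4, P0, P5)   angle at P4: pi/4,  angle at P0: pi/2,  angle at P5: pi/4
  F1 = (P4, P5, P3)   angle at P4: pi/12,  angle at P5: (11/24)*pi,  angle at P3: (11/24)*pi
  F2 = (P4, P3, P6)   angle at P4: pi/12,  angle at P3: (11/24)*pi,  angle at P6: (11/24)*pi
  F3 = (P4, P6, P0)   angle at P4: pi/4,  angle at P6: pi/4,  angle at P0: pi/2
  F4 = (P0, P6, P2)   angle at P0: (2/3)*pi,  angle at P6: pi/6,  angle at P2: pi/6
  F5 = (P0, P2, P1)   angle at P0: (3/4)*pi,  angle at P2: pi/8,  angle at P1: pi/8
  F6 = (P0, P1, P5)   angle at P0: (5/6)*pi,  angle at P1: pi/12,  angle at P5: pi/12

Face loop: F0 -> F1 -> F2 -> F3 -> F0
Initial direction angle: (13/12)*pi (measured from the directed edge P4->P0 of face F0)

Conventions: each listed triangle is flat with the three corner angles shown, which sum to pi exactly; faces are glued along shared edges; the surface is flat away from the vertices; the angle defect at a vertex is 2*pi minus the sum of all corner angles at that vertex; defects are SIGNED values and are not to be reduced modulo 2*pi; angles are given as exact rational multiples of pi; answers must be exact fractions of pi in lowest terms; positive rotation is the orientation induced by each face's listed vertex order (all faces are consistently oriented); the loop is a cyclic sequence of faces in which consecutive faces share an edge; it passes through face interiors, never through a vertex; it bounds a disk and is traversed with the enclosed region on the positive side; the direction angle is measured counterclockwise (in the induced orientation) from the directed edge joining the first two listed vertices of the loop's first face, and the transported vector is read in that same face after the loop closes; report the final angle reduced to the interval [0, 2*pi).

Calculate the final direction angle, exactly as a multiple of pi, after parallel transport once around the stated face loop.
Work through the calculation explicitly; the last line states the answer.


enclosed vertex P4: corner angles sum to (2/3)*pi, defect = 2*pi - (2/3)*pi = (4/3)*pi
the rotation equals the total enclosed defect, so the final angle is initial + defects (mod 2*pi)
final angle = (13/12)*pi + (4/3)*pi = (5/12)*pi (mod 2*pi)

Answer: final direction angle = (5/12)*pi


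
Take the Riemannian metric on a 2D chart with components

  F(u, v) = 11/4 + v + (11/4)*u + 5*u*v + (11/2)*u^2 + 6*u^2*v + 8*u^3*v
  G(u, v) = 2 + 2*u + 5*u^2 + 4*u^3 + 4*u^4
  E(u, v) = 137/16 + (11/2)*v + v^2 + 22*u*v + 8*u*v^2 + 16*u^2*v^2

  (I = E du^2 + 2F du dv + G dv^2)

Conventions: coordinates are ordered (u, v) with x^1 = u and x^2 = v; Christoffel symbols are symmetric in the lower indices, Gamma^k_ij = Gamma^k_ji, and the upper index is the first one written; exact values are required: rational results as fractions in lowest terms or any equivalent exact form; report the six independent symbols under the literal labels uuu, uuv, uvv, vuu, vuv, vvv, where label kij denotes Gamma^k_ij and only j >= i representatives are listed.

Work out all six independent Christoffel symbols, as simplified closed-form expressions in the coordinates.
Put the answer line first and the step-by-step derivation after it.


Answer: Gamma_uuu = (256*u*v^2 + 64*v^2 + 176*v)/(64*u^4 + 64*u^3 + 256*u^2*v^2 + 80*u^2 + 128*u*v^2 + 352*u*v + 32*u + 16*v^2 + 88*v + 153), Gamma_uuv = (256*u^2*v + 128*u*v + 176*u + 16*v + 44)/(64*u^4 + 64*u^3 + 256*u^2*v^2 + 80*u^2 + 128*u*v^2 + 352*u*v + 32*u + 16*v^2 + 88*v + 153), Gamma_uvv = 0, Gamma_vuu = (128*u^2*v + 64*u*v + 64*v)/(64*u^4 + 64*u^3 + 256*u^2*v^2 + 80*u^2 + 128*u*v^2 + 352*u*v + 32*u + 16*v^2 + 88*v + 153), Gamma_vuv = (128*u^3 + 96*u^2 + 80*u + 16)/(64*u^4 + 64*u^3 + 256*u^2*v^2 + 80*u^2 + 128*u*v^2 + 352*u*v + 32*u + 16*v^2 + 88*v + 153), Gamma_vvv = 0

E = 137/16 + (11/2)*v + v^2 + 22*u*v + 8*u*v^2 + 16*u^2*v^2; F = 11/4 + v + (11/4)*u + 5*u*v + (11/2)*u^2 + 6*u^2*v + 8*u^3*v; G = 2 + 2*u + 5*u^2 + 4*u^3 + 4*u^4
Gamma^k_ij = (1/2) g^{kl} (d_i g_jl + d_j g_il - d_l g_ij), with g^inv = (1/(EG-F^2)) [[G, -F], [-F, E]]
first partials: E_u = 22*v + 8*v^2 + 32*u*v^2, E_v = 11/2 + 2*v + 22*u + 16*u*v + 32*u^2*v, F_u = 11/4 + 5*v + 11*u + 12*u*v + 24*u^2*v, F_v = 1 + 5*u + 6*u^2 + 8*u^3, G_u = 2 + 10*u + 12*u^2 + 16*u^3, G_v = 0
D = EG - F^2 = 153/16 + (11/2)*v + 2*u + v^2 + 22*u*v + 5*u^2 + 8*u*v^2 + 4*u^3 + 16*u^2*v^2 + 4*u^4
expanded: Gamma^u_uu = (G E_u - 2F F_u + F E_v)/(2D), Gamma^u_uv = (G E_v - F G_u)/(2D), Gamma^u_vv = (2G F_v - G G_u - F G_v)/(2D), Gamma^v_uu = (2E F_u - E E_v - F E_u)/(2D), Gamma^v_uv = (E G_u - F E_v)/(2D), Gamma^v_vv = (E G_v - 2F F_v + F G_u)/(2D); substitute and cancel common factors


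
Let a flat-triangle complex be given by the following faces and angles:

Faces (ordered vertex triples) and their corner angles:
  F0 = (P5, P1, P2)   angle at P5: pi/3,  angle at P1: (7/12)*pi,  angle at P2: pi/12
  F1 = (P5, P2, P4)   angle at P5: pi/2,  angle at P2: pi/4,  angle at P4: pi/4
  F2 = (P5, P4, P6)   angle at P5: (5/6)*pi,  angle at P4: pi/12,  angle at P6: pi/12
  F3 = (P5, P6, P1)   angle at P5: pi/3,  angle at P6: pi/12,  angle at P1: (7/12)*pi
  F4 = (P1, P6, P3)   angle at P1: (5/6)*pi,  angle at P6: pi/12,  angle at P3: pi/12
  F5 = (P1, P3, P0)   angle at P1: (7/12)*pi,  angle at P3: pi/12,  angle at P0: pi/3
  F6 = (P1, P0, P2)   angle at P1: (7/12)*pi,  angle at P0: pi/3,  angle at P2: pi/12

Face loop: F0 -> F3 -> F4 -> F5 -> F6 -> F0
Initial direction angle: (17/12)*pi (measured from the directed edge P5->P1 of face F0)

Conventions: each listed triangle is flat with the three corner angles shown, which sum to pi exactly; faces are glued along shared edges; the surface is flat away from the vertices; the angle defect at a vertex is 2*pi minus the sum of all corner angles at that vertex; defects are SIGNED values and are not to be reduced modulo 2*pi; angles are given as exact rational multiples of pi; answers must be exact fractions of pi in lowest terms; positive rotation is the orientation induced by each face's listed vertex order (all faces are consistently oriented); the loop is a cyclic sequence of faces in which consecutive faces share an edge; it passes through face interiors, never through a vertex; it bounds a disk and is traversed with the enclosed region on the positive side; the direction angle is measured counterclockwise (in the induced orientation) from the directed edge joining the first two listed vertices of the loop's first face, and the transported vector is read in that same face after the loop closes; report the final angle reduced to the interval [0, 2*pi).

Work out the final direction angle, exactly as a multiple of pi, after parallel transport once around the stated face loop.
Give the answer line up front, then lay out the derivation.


Answer: final direction angle = pi/4

enclosed vertex P1: corner angles sum to (19/6)*pi, defect = 2*pi - (19/6)*pi = (-7/6)*pi
the final direction is the initial angle plus the enclosed defects, taken mod 2*pi in the induced orientation
final angle = (17/12)*pi - (7/6)*pi = pi/4 (mod 2*pi)


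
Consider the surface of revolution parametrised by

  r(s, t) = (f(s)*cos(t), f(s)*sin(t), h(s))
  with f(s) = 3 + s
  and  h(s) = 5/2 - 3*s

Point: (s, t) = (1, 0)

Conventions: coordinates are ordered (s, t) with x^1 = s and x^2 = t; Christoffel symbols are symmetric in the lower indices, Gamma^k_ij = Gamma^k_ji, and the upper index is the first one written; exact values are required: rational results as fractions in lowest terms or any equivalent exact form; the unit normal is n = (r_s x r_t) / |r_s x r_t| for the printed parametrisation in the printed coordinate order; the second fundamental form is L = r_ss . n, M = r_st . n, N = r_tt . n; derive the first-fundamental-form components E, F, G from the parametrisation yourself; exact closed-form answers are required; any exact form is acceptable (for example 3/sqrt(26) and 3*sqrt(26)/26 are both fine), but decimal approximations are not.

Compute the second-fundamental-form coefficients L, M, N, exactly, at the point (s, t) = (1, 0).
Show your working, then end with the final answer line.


f = 4, f' = 1, f'' = 0, h' = -3, h'' = 0
E = 10, F = 0, G = 16; answer radicand W^2 = 10
unnormalised second-form numerators: l = 0, m = 0, n = -12; L = l/sqrt(10), and similarly M = m/sqrt(W^2), N = n/sqrt(W^2)

Answer: L = 0, M = 0, N = -6*sqrt(10)/5


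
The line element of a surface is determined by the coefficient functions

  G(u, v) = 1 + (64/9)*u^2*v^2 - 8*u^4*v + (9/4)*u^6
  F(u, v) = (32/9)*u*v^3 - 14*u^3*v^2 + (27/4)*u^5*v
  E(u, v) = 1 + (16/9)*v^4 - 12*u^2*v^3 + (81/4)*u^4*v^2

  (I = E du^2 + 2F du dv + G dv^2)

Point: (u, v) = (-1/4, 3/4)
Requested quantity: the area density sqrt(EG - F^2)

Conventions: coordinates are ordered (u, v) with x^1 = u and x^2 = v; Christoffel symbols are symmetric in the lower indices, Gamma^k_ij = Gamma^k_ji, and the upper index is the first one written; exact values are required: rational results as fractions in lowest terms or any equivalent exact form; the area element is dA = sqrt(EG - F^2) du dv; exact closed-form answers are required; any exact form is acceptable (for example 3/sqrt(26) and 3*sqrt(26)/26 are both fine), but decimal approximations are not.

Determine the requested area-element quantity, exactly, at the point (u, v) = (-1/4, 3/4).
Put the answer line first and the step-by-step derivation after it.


Answer: sqrt(EG - F^2) = sqrt(24866)/128

E = 21145/16384, F = -4209/16384, G = 20105/16384; EG - F^2 = 12433/8192


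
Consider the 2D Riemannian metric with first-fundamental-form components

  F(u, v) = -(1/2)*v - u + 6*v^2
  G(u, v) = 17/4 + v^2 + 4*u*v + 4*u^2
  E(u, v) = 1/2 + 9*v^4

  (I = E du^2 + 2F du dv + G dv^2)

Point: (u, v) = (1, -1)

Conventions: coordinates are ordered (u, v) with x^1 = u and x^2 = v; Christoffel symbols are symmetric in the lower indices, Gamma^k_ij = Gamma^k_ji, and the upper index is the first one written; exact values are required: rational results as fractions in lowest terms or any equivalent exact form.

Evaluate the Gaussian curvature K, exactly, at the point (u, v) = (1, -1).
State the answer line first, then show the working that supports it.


Answer: K = -33312/24649

E = 19/2, F = 11/2, G = 21/4, EG - F^2 = 157/8 at the point
E_u = 0, E_v = -36, F_u = -1, F_v = -25/2, G_u = 4, G_v = 2
E_vv = 108, F_uv = 0, G_uu = 8
By Brioschi, K is (det M1 - det M2) divided by (EG - F^2) squared.
M1 = [[-E_vv/2 + F_uv - G_uu/2, E_u/2, F_u - E_v/2], [F_v - G_u/2, E, F], [G_v/2, F, G]] = [[-58, 0, 17], [-29/2, 19/2, 11/2], [1, 11/2, 21/4]]; det M1 = -5311/2
M2 = [[0, E_v/2, G_u/2], [E_v/2, E, F], [G_u/2, F, G]] = [[0, -18, 2], [-18, 19/2, 11/2], [2, 11/2, 21/4]]; det M2 = -2135
det M1 - det M2 = -1041/2; K = -1041/2 / (157/8)^2 = -33312/24649


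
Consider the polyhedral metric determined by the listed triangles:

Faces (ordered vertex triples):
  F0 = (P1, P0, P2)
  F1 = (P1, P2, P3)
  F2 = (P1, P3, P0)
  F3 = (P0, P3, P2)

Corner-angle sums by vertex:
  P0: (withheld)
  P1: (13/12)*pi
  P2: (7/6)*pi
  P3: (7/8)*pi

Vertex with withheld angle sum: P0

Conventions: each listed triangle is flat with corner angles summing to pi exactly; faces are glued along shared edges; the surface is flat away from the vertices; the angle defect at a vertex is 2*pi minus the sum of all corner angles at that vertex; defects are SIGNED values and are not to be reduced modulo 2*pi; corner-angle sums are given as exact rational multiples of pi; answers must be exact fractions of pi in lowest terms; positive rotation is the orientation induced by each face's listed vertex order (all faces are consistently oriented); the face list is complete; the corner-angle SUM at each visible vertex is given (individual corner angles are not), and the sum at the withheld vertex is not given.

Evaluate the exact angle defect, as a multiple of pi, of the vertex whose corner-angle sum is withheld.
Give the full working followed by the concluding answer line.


V = 4, E = 6, F = 4; chi = V - E + F = 2
Gauss-Bonnet: total defect = 2*pi*chi = 4*pi; visible defects sum to (23/8)*pi

Answer: defect(P0) = (9/8)*pi


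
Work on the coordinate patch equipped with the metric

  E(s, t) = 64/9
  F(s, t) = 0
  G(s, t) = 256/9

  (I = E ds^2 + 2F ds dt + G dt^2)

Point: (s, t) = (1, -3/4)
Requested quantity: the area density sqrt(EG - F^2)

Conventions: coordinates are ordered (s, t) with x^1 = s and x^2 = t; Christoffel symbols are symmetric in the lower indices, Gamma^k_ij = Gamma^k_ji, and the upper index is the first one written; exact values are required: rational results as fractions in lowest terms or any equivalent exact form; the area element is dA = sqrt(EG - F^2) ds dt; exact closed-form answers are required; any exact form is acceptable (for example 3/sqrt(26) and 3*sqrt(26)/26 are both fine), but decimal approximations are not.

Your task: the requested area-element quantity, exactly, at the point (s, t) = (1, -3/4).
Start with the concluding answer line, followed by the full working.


Answer: sqrt(EG - F^2) = 128/9

E = 64/9, F = 0, G = 256/9; EG - F^2 = 16384/81


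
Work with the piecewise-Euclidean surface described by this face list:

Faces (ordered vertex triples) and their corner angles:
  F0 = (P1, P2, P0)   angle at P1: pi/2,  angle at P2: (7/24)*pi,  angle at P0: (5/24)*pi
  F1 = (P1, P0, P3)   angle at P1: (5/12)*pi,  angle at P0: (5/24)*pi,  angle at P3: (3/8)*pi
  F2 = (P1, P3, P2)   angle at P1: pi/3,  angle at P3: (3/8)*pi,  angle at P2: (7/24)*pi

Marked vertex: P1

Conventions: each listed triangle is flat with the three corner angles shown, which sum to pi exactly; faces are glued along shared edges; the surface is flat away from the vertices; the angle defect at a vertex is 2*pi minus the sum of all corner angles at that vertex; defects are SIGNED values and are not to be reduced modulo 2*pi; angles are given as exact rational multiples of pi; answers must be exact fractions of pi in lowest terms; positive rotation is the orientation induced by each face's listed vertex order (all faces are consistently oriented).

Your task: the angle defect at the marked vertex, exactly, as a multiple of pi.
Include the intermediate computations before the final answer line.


Sum of corner angles at P1: (5/4)*pi
defect = 2*pi - (5/4)*pi

Answer: defect(P1) = (3/4)*pi


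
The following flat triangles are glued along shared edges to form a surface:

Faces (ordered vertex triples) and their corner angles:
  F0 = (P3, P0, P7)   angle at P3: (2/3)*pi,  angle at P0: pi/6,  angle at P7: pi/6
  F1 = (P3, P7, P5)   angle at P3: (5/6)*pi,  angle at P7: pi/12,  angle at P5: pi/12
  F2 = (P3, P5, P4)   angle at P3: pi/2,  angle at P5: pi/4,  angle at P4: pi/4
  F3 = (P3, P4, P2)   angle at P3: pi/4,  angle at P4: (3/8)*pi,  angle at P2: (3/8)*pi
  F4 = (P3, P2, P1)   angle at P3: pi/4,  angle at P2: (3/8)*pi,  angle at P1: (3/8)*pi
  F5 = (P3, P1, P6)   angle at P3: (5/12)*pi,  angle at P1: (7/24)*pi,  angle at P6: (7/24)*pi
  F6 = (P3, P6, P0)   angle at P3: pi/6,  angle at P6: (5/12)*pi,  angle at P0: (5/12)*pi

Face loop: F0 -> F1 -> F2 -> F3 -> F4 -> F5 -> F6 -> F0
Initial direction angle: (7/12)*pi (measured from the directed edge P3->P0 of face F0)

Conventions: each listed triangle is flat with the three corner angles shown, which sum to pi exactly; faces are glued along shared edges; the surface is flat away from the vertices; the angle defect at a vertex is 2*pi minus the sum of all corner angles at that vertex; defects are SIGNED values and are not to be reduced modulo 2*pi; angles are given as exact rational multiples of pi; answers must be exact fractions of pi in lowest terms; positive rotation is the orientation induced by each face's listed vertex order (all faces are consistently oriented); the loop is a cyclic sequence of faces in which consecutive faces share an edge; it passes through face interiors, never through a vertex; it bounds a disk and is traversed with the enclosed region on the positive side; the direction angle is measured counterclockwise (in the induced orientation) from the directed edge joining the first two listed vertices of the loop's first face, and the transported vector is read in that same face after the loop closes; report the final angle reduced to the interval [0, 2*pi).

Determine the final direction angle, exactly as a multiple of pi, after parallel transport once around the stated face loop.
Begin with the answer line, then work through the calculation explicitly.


Answer: final direction angle = (3/2)*pi

enclosed vertex P3: corner angles sum to (37/12)*pi, defect = 2*pi - (37/12)*pi = (-13/12)*pi
by Gauss-Bonnet the loop rotates the vector by the enclosed defect sum (positive orientation, mod 2*pi)
final angle = (7/12)*pi - (13/12)*pi = (3/2)*pi (mod 2*pi)


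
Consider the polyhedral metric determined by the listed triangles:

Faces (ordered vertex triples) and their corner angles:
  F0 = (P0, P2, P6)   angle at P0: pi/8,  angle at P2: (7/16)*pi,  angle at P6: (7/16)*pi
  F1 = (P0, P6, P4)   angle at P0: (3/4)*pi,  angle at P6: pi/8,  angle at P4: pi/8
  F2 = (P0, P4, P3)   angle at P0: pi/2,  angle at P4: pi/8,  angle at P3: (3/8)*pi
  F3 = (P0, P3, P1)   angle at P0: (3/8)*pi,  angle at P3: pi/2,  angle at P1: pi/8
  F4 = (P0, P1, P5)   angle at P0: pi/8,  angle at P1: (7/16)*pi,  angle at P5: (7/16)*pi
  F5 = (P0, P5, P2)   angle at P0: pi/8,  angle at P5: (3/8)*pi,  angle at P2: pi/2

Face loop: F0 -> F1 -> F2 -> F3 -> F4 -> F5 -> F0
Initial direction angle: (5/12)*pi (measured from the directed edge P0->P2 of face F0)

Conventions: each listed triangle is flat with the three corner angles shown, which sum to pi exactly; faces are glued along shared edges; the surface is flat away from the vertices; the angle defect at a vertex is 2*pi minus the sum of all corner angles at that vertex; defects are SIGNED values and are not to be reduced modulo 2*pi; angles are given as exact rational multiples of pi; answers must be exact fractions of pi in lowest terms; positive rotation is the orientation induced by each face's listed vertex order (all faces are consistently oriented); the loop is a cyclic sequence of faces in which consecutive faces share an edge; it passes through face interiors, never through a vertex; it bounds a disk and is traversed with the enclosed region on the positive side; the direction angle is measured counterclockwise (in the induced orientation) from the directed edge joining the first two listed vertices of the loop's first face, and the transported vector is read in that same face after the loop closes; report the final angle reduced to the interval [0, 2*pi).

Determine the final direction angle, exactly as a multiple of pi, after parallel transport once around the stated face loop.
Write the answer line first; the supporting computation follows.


Answer: final direction angle = (5/12)*pi

enclosed vertex P0: corner angles sum to 2*pi, defect = 2*pi - 2*pi = 0
holonomy = initial angle + sum of enclosed defects (mod 2*pi), positive in the induced orientation
final angle = (5/12)*pi + 0 = (5/12)*pi (mod 2*pi)


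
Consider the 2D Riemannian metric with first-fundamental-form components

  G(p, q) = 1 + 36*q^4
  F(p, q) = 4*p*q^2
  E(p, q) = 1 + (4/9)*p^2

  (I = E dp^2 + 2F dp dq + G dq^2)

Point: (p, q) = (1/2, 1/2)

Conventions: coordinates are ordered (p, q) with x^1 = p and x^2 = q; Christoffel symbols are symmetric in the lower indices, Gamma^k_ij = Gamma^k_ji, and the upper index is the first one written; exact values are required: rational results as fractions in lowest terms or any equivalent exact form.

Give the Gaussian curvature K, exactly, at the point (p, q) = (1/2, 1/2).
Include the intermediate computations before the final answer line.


E = 10/9, F = 1/2, G = 13/4, EG - F^2 = 121/36 at the point
E_p = 4/9, E_q = 0, F_p = 1, F_q = 2, G_p = 0, G_q = 18
E_qq = 0, F_pq = 4, G_pp = 0
Evaluate Brioschi's two determinant matrices M1, M2 and divide by (EG - F^2)^2.
M1 = [[-E_qq/2 + F_pq - G_pp/2, E_p/2, F_p - E_q/2], [F_q - G_p/2, E, F], [G_q/2, F, G]] = [[4, 2/9, 1], [2, 10/9, 1/2], [9, 1/2, 13/4]]; det M1 = 4
M2 = [[0, E_q/2, G_p/2], [E_q/2, E, F], [G_p/2, F, G]] = [[0, 0, 0], [0, 10/9, 1/2], [0, 1/2, 13/4]]; det M2 = 0
det M1 - det M2 = 4; K = 4 / (121/36)^2 = 5184/14641

Answer: K = 5184/14641


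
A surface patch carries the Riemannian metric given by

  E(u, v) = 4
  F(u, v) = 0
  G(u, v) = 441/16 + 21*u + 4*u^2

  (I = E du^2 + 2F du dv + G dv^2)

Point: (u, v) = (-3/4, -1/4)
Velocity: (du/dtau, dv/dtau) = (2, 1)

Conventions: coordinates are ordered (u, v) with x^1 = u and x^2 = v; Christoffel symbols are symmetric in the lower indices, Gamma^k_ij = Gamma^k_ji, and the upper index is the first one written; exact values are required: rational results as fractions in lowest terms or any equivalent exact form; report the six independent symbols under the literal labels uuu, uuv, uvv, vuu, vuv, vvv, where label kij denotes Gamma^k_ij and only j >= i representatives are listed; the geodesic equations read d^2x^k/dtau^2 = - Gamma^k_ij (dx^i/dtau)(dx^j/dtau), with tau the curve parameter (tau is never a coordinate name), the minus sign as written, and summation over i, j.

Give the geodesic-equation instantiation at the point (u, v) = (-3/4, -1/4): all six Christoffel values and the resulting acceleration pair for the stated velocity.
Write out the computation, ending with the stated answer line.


E = 4, F = 0, G = 225/16 at the point
E_u = 0, E_v = 0, F_u = 0, F_v = 0, G_u = 15, G_v = 0
EG - F^2 = 225/4;  g^inv = (4/225) * [[225/16, 0], [0, 4]]
first-kind symbols [ij,l] = (1/2)(d_i g_jl + d_j g_il - d_l g_ij): [uu,u] = E_u/2 = 0, [uu,v] = F_u - E_v/2 = 0, [uv,u] = E_v/2 = 0, [uv,v] = G_u/2 = 15/2, [vv,u] = F_v - G_u/2 = -15/2, [vv,v] = G_v/2 = 0
Gamma^u_ij = (G*[ij,u] - F*[ij,v])/(EG - F^2), Gamma^v_ij = (E*[ij,v] - F*[ij,u])/(EG - F^2)
Gamma_uuu = 0, Gamma_uuv = 0, Gamma_uvv = -15/8, Gamma_vuu = 0, Gamma_vuv = 8/15, Gamma_vvv = 0
d^2u/dtau^2 = -(Gamma_uuu*(2)^2 + 2*Gamma_uuv*(2)*(1) + Gamma_uvv*(1)^2) = 15/8
d^2v/dtau^2 = -(Gamma_vuu*(2)^2 + 2*Gamma_vuv*(2)*(1) + Gamma_vvv*(1)^2) = -32/15

Answer: Gamma_uuu = 0, Gamma_uuv = 0, Gamma_uvv = -15/8, Gamma_vuu = 0, Gamma_vuv = 8/15, Gamma_vvv = 0; accelerations (d^2u/dtau^2, d^2v/dtau^2) = (15/8, -32/15)


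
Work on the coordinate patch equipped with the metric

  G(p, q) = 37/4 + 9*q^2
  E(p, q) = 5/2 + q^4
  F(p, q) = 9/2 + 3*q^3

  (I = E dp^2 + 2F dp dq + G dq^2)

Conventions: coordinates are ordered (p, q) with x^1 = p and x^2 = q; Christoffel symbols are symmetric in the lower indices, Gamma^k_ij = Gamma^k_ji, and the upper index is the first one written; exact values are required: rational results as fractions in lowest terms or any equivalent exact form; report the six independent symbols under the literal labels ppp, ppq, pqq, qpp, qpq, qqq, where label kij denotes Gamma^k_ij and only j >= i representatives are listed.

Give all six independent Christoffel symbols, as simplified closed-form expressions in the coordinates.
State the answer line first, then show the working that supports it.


Answer: Gamma_ppp = (48*q^6 + 72*q^3)/(74*q^4 - 216*q^3 + 180*q^2 + 23), Gamma_ppq = (144*q^5 + 148*q^3)/(74*q^4 - 216*q^3 + 180*q^2 + 23), Gamma_pqq = (432*q^4 + 666*q^2 - 324*q)/(74*q^4 - 216*q^3 + 180*q^2 + 23), Gamma_qpp = (-16*q^7 - 40*q^3)/(74*q^4 - 216*q^3 + 180*q^2 + 23), Gamma_qpq = (-48*q^6 - 72*q^3)/(74*q^4 - 216*q^3 + 180*q^2 + 23), Gamma_qqq = (-144*q^5 - 324*q^2 + 180*q)/(74*q^4 - 216*q^3 + 180*q^2 + 23)

E = 5/2 + q^4; F = 9/2 + 3*q^3; G = 37/4 + 9*q^2
Gamma^k_ij = (1/2) g^{kl} (d_i g_jl + d_j g_il - d_l g_ij), with g^inv = (1/(EG-F^2)) [[G, -F], [-F, E]]
first partials: E_p = 0, E_q = 4*q^3, F_p = 0, F_q = 9*q^2, G_p = 0, G_q = 18*q
D = EG - F^2 = 23/8 + (45/2)*q^2 - 27*q^3 + (37/4)*q^4
expanded: Gamma^p_pp = (G E_p - 2F F_p + F E_q)/(2D), Gamma^p_pq = (G E_q - F G_p)/(2D), Gamma^p_qq = (2G F_q - G G_p - F G_q)/(2D), Gamma^q_pp = (2E F_p - E E_q - F E_p)/(2D), Gamma^q_pq = (E G_p - F E_q)/(2D), Gamma^q_qq = (E G_q - 2F F_q + F G_p)/(2D); substitute and cancel common factors


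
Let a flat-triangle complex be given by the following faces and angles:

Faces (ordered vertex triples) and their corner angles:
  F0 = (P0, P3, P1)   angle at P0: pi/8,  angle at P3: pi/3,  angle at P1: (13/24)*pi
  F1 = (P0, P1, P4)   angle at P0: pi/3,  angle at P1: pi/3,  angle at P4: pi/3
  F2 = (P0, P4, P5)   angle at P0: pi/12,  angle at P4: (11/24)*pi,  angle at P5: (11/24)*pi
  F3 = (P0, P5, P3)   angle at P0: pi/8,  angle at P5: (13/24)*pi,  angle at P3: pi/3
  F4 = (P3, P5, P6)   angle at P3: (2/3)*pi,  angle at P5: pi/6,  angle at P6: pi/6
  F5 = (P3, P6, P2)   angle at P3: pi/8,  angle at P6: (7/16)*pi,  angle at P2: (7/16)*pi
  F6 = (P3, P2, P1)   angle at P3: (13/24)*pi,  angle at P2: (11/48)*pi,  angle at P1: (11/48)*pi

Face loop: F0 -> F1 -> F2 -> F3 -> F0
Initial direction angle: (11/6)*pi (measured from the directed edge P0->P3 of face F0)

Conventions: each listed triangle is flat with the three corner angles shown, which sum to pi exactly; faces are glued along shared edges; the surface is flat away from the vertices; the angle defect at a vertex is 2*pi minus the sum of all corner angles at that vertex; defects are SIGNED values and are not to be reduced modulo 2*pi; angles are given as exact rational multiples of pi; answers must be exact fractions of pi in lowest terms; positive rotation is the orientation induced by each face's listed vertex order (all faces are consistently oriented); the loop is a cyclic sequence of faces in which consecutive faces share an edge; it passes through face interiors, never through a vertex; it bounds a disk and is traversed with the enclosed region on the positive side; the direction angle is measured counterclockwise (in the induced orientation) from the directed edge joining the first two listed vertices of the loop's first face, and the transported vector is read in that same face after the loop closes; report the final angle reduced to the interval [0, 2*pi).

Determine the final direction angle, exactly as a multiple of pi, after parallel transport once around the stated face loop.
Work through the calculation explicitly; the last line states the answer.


enclosed vertex P0: corner angles sum to (2/3)*pi, defect = 2*pi - (2/3)*pi = (4/3)*pi
final direction = starting direction + enclosed defect total, reduced mod 2*pi (induced orientation)
final angle = (11/6)*pi + (4/3)*pi = (7/6)*pi (mod 2*pi)

Answer: final direction angle = (7/6)*pi


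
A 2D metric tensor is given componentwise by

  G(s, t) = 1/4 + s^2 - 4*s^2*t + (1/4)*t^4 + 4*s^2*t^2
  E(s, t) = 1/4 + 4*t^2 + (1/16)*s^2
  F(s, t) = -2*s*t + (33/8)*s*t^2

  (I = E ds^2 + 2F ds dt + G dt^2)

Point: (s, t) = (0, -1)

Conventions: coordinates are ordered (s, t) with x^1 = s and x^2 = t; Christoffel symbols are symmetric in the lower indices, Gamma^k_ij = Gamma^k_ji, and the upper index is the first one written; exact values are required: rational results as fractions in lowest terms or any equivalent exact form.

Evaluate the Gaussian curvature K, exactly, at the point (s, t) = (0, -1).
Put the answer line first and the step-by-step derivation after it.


Answer: K = -1273/289

E = 17/4, F = 0, G = 1/2, EG - F^2 = 17/8 at the point
E_s = 0, E_t = -8, F_s = 49/8, F_t = 0, G_s = 0, G_t = -1
E_tt = 8, F_st = -41/4, G_ss = 18
K follows from Brioschi's formula, (det M1 - det M2)/(EG - F^2)^2.
M1 = [[-E_tt/2 + F_st - G_ss/2, E_s/2, F_s - E_t/2], [F_t - G_s/2, E, F], [G_t/2, F, G]] = [[-93/4, 0, 81/8], [0, 17/4, 0], [-1/2, 0, 1/2]]; det M1 = -1785/64
M2 = [[0, E_t/2, G_s/2], [E_t/2, E, F], [G_s/2, F, G]] = [[0, -4, 0], [-4, 17/4, 0], [0, 0, 1/2]]; det M2 = -8
det M1 - det M2 = -1273/64; K = -1273/64 / (17/8)^2 = -1273/289


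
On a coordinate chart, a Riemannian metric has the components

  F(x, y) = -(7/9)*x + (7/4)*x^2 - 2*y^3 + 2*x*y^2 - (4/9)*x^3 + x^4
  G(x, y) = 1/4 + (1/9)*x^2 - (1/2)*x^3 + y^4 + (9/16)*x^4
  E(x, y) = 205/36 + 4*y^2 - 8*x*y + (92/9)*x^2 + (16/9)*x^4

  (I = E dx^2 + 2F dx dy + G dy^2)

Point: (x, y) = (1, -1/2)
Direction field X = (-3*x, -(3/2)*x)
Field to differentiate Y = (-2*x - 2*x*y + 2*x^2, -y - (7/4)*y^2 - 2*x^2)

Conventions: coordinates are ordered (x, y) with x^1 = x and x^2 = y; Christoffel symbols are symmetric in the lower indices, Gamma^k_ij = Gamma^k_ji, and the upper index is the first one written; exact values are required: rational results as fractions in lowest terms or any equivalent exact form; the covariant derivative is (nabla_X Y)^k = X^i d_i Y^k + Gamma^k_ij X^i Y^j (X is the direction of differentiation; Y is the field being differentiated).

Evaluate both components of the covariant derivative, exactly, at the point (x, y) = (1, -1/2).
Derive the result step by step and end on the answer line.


E = 817/36, F = 41/18, G = 35/72 at the point
E_x = 284/9, E_y = -12, F_x = 53/9, F_y = -7/2, G_x = 35/36, G_y = -1/2
EG - F^2 = 187/32;  g^inv = (32/187) * [[35/72, -41/18], [-41/18, 817/36]]
first-kind symbols [ij,l] = (1/2)(d_i g_jl + d_j g_il - d_l g_ij): [xx,x] = E_x/2 = 142/9, [xx,y] = F_x - E_y/2 = 107/9, [xy,x] = E_y/2 = -6, [xy,y] = G_x/2 = 35/72, [yy,x] = F_y - G_x/2 = -287/72, [yy,y] = G_y/2 = -1/4
Gamma^x_ij = (G*[ij,x] - F*[ij,y])/(EG - F^2), Gamma^y_ij = (E*[ij,y] - F*[ij,x])/(EG - F^2)
Gamma_xxx = -50312/15147, Gamma_xxy = -10430/15147, Gamma_xyy = -7093/30294, Gamma_yxx = 606200/15147, Gamma_yxy = 64019/15147, Gamma_yyy = 8828/15147
X = (-3, -3/2), Y = (1, -31/16) at the point

Answer: (nabla_X Y)^x = 3767/11968, (nabla_X Y)^y = -267089/2992


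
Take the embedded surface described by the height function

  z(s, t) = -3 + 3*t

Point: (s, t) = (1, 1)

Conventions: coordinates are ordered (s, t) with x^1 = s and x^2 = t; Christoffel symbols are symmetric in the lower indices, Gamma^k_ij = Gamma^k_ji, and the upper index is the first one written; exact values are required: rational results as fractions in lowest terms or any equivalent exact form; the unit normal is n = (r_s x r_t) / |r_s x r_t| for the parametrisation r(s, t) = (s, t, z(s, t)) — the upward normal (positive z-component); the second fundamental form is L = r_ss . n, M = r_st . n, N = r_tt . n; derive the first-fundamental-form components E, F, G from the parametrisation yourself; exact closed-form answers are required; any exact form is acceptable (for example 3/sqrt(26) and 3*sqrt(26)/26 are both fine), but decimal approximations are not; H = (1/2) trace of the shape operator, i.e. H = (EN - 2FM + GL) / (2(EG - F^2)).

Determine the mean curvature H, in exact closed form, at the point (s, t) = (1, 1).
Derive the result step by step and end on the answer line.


z_s = 0, z_t = 3, z_ss = 0, z_st = 0, z_tt = 0
E = 1, F = 0, G = 10; answer radicand W^2 = 10
unnormalised second-form numerators: l = 0, m = 0, n = 0; L = l/sqrt(10), and similarly M = m/sqrt(W^2), N = n/sqrt(W^2)
H = (E*n - 2*F*m + G*l) / (2*(EG - F^2)*sqrt(W^2)); E*n - 2*F*m + G*l = 0, EG - F^2 = 10, so H = (0)/sqrt(10)

Answer: H = 0


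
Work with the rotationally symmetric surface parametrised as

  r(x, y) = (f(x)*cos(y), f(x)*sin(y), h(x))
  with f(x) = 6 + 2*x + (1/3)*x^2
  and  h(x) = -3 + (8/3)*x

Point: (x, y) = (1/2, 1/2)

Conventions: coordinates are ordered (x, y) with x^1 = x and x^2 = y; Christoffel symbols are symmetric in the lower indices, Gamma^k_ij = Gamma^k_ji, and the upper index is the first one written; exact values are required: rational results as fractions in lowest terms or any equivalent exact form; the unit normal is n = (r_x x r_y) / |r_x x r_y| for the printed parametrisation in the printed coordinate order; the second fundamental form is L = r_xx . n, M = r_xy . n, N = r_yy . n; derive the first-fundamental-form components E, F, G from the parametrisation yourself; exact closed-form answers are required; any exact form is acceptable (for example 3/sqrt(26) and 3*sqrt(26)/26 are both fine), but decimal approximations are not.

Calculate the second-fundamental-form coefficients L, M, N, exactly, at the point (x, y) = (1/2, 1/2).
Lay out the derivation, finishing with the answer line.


f = 85/12, f' = 7/3, f'' = 2/3, h' = 8/3, h'' = 0
E = 113/9, F = 0, G = 7225/144; answer radicand W^2 = 113/9
unnormalised second-form numerators: l = -16/9, m = 0, n = 170/9; L = l/sqrt(113/9), and similarly M = m/sqrt(W^2), N = n/sqrt(W^2)

Answer: L = -16*sqrt(113)/339, M = 0, N = 170*sqrt(113)/339
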